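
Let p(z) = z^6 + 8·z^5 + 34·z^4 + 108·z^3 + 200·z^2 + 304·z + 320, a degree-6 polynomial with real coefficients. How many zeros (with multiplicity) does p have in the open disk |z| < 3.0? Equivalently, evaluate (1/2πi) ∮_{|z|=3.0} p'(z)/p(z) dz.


The zeros of p are: -2, (0 + 2i), (0 - 2i), (-1 + 3i), (-1 - 3i), -4.
Their magnitudes are: 2, 2, 2, 3.162, 3.162, 4.
Zeros with |z| < R = 3.0: -2, (0 + 2i), (0 - 2i).
Count = 3.
By the argument principle, (1/2πi) ∮_{|z|=R} p'(z)/p(z) dz equals exactly this count.

Number of zeros inside |z| < 3.0: 3.


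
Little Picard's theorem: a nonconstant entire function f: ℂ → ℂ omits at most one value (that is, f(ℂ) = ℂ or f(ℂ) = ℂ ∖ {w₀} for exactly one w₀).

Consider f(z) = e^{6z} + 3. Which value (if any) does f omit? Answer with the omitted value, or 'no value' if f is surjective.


Little Picard bounds the complement of f(ℂ) to at most one point.
e^{6z} is never zero on ℂ, so 1·e^{6z} takes every value in ℂ ∖ {0}. Adding 3 shifts the range to ℂ ∖ {3}. Thus f omits exactly the value 3.

Omitted value: 3.


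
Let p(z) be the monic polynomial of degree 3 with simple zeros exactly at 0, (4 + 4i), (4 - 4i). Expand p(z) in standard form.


The polynomial is p(z) = ∏_{α ∈ S} (z − α), where S = {0, (4 + 4i), (4 - 4i)}.
Expanding the product yields: p(z) = z^3 -8·z^2 + 32·z.
Note conjugate pairs combine to real quadratics: (z − (4+4i))(z − (4−4i)) = z² − 8z + 32.
The resulting polynomial has degree 3 and real coefficients as required.

p(z) = z^3 -8·z^2 + 32·z.


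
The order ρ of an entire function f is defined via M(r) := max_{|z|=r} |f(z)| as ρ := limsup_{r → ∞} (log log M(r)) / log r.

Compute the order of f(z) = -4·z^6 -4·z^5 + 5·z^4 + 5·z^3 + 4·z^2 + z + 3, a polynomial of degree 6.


|f(z)| ≤ Σ|c_k|·r^k = O(r^6) as r → ∞. Polynomial growth is O(e^{r^ε}) for every ε > 0 (since r^6/e^{r^ε} → 0), so ρ ≤ ε for all ε > 0, i.e. ρ = 0. Every nonconstant polynomial has order 0.
Therefore ρ = 0.

Order ρ = 0.


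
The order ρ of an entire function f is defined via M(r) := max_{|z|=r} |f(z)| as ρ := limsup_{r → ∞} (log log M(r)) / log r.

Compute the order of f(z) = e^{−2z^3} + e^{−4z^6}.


Each summand is entire of order 3 and 6 respectively (as in the single-exponential case). The order of a sum is at most the max of the orders, so ρ ≤ 6. For the lower bound: on |z|=r choose arg z so that -4z^6 is real positive; then |e^{-4z^6}| = e^{4r^6} while |e^{-2z^3}| ≤ e^{2r^3} = o(e^{4r^6}). So |f| ≥ e^{4r^6}(1 − o(1)) and ρ ≥ 6. Hence ρ = max(3, 6) = 6.
Therefore ρ = 6.

Order ρ = 6.


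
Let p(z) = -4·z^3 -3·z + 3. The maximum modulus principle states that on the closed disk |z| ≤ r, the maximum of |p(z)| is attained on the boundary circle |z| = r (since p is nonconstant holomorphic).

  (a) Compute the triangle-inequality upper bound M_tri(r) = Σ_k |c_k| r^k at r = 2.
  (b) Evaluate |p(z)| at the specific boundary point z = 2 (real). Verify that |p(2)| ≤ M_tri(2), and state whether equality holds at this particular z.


Coefficients: c_0 = 3, c_1 = -3, c_2 = 0, c_3 = -4. Radius r = 2.
Part (a). Triangle bound: M_tri(r) = Σ_k |c_k| r^k
  = |3|·2^0 + |-3|·2^1 + |0|·2^2 + |-4|·2^3
  = 3 + 6 + 0 + 32 = 41.
This bounds M(r) := max_{|z|=r} |p(z)| from above; equality holds iff all terms c_k z^k can be made to align in phase at a single z on |z|=r.
Part (b). At z = 2 (real, on the circle |z| = r):
  p(2) = (3)·2^0 + (-3)·2^1 + (0)·2^2 + (-4)·2^3 = -35.
  |p(2)| = 35.
Check: |p(2)| = 35 ≤ 41 = M_tri(2). ✓ Equality does not hold at z = 2 (the coefficients have mixed signs, so the terms do not all align in phase there).

M_tri(2) = 41; |p(2)| = 35; equality at z=2: no.


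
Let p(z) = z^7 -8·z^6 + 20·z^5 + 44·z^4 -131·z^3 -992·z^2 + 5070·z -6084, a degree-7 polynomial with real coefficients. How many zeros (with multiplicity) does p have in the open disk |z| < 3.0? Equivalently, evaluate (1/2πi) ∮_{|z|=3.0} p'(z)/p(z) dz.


The zeros of p are: (3 + 2i), (3 - 2i), 2, (-3 + 2i), (-3 - 2i), (3 + 3i), (3 - 3i).
Their magnitudes are: 3.606, 3.606, 2, 3.606, 3.606, 4.243, 4.243.
Zeros with |z| < R = 3.0: 2.
Count = 1.
By the argument principle, (1/2πi) ∮_{|z|=R} p'(z)/p(z) dz equals exactly this count.

Number of zeros inside |z| < 3.0: 1.


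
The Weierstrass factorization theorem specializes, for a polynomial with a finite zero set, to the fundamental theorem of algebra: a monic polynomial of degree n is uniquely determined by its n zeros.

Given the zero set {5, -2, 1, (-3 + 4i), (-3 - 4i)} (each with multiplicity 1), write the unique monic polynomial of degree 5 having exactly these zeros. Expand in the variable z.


The polynomial is p(z) = ∏_{α ∈ S} (z − α), where S = {5, -2, 1, (-3 + 4i), (-3 - 4i)}.
Expanding the product yields: p(z) = z^5 + 2·z^4 -6·z^3 -132·z^2 -115·z + 250.
Note conjugate pairs combine to real quadratics: (z − (-3+4i))(z − (-3−4i)) = z² + 6z + 25.
The resulting polynomial has degree 5 and real coefficients as required.

p(z) = z^5 + 2·z^4 -6·z^3 -132·z^2 -115·z + 250.


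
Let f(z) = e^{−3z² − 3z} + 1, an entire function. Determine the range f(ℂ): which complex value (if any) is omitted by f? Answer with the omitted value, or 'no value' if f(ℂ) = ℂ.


Little Picard bounds the complement of f(ℂ) to at most one point.
The exponent g(z) = −3z² − 3z is a nonconstant polynomial, hence surjective onto ℂ. So e^{g(z)} takes every value in {e^w : w ∈ ℂ} = ℂ ∖ {0}. Adding 1 shifts the range to ℂ ∖ {1}. f omits exactly 1.

Omitted value: 1.


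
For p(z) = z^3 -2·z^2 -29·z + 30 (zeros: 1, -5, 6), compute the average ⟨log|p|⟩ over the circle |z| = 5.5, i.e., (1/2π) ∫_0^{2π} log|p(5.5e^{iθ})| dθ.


Zeros: -5, 1, 6; r = 5.5.
Inside |z| < r: -5, 1. Outside (|z| ≥ r): 6.
p(0) = 30, so log|p(0)| = log(30) = 3.4012.
Apply Jensen: I(r) = log|p(0)| + Σ_k log(r/|z_k|), summed over zeros inside |z| < r.
  log(r/|z_k|) for z_k = 1: log(5.5/1) = 1.7047
  log(r/|z_k|) for z_k = -5: log(5.5/5) = 0.0953
  Outside zeros (6) contribute nothing to the Jensen sum.
Sum over inside zeros: 1.8001.
I(r) = log|p(0)| + (inside sum) = 3.4012 + 1.8001 = 5.2013.
Note: since some zeros are outside |z| ≤ r, the simplified n·log(r) form does NOT apply — only the inside zeros contribute.

I(r) ≈ 5.2013.


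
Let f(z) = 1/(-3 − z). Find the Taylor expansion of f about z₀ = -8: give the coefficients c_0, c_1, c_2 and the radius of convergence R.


Let w = z − z₀, so z = z₀ + w.
Then -3 − z = -3 − (z₀ + w) = (-3 − z₀) − w = 5 − w.
f(z) = 1/(5 − w) = (1/(5)) · 1/(1 − w/(5)) = Σ_{n≥0} w^n / (5)^(n+1).
So c_n = 1/(5)^(n+1):
  c_0 = 1/(5)^1 = 1/5.
  c_1 = 1/(5)^2 = 1/25.
  c_2 = 1/(5)^3 = 1/125.
The series is valid for |w/d| < 1, i.e. |z − z₀| < |d|.
Radius of convergence: R = |-3 − z₀| = |5| = 5 (distance from z₀ to the singularity z = -3).

c_0 = 1/5, c_1 = 1/25, c_2 = 1/125; R = 5.


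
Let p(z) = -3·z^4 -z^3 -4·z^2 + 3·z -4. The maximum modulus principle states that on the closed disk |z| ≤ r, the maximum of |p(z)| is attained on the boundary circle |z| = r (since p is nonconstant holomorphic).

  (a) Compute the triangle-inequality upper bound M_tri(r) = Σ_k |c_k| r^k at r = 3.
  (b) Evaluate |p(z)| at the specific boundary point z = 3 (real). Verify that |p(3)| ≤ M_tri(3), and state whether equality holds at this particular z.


Coefficients: c_0 = -4, c_1 = 3, c_2 = -4, c_3 = -1, c_4 = -3. Radius r = 3.
Part (a). Triangle bound: M_tri(r) = Σ_k |c_k| r^k
  = |-4|·3^0 + |3|·3^1 + |-4|·3^2 + |-1|·3^3 + |-3|·3^4
  = 4 + 9 + 36 + 27 + 243 = 319.
This bounds M(r) := max_{|z|=r} |p(z)| from above; equality holds iff all terms c_k z^k can be made to align in phase at a single z on |z|=r.
Part (b). At z = 3 (real, on the circle |z| = r):
  p(3) = (-4)·3^0 + (3)·3^1 + (-4)·3^2 + (-1)·3^3 + (-3)·3^4 = -301.
  |p(3)| = 301.
Check: |p(3)| = 301 ≤ 319 = M_tri(3). ✓ Equality does not hold at z = 3 (the coefficients have mixed signs, so the terms do not all align in phase there).

M_tri(3) = 319; |p(3)| = 301; equality at z=3: no.


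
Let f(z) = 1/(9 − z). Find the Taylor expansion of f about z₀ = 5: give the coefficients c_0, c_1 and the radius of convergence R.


Let w = z − z₀, so z = z₀ + w.
Then 9 − z = 9 − (z₀ + w) = (9 − z₀) − w = 4 − w.
f(z) = 1/(4 − w) = (1/(4)) · 1/(1 − w/(4)) = Σ_{n≥0} w^n / (4)^(n+1).
So c_n = 1/(4)^(n+1):
  c_0 = 1/(4)^1 = 1/4.
  c_1 = 1/(4)^2 = 1/16.
The series is valid for |w/d| < 1, i.e. |z − z₀| < |d|.
Radius of convergence: R = |9 − z₀| = |4| = 4 (distance from z₀ to the singularity z = 9).

c_0 = 1/4, c_1 = 1/16; R = 4.


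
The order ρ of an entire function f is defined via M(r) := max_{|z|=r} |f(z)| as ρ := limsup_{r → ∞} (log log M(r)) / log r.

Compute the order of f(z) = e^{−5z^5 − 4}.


|e^{−5z^5 − 4}| = e^{Re(-5·z^5) + -4} ≤ e^{5|z|^5 + -4} = e^{5r^5 + -4} on |z| = r, so ρ ≤ 5. Choosing z on |z|=r so that -5·z^5 is real positive (always possible by picking arg z appropriately) gives |f(z)| = e^{5r^5 + -4}, matching the bound. The additive constant -4 does not affect log log M(r) ~ 5·log r. Hence ρ = 5.
Therefore ρ = 5.

Order ρ = 5.


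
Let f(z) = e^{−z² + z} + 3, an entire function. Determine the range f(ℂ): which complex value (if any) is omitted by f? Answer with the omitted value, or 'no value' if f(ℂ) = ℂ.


Little Picard bounds the complement of f(ℂ) to at most one point.
The exponent g(z) = −z² + z is a nonconstant polynomial, hence surjective onto ℂ. So e^{g(z)} takes every value in {e^w : w ∈ ℂ} = ℂ ∖ {0}. Adding 3 shifts the range to ℂ ∖ {3}. f omits exactly 3.

Omitted value: 3.


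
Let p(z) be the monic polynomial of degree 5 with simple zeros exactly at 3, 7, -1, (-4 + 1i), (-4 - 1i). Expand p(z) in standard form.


The polynomial is p(z) = ∏_{α ∈ S} (z − α), where S = {3, 7, -1, (-4 + 1i), (-4 - 1i)}.
Expanding the product yields: p(z) = z^5 -z^4 -44·z^3 -44·z^2 + 355·z + 357.
Note conjugate pairs combine to real quadratics: (z − (-4+1i))(z − (-4−1i)) = z² + 8z + 17.
The resulting polynomial has degree 5 and real coefficients as required.

p(z) = z^5 -z^4 -44·z^3 -44·z^2 + 355·z + 357.


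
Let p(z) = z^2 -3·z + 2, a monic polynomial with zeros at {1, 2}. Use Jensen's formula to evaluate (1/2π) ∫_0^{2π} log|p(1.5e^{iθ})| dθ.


Zeros: 1, 2; r = 1.5.
Inside |z| < r: 1. Outside (|z| ≥ r): 2.
p(0) = 2, so log|p(0)| = log(2) = 0.6931.
Apply Jensen: I(r) = log|p(0)| + Σ_k log(r/|z_k|), summed over zeros inside |z| < r.
  log(r/|z_k|) for z_k = 1: log(1.5/1) = 0.4055
  Outside zeros (2) contribute nothing to the Jensen sum.
Sum over inside zeros: 0.4055.
I(r) = log|p(0)| + (inside sum) = 0.6931 + 0.4055 = 1.0986.
Note: since some zeros are outside |z| ≤ r, the simplified n·log(r) form does NOT apply — only the inside zeros contribute.

I(r) ≈ 1.0986.


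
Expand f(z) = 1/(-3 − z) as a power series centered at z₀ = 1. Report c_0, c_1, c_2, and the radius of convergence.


Let w = z − z₀, so z = z₀ + w.
Then -3 − z = -3 − (z₀ + w) = (-3 − z₀) − w = -4 − w.
f(z) = 1/(-4 − w) = (1/(-4)) · 1/(1 − w/(-4)) = Σ_{n≥0} w^n / (-4)^(n+1).
So c_n = 1/(-4)^(n+1):
  c_0 = 1/(-4)^1 = -1/4.
  c_1 = 1/(-4)^2 = 1/16.
  c_2 = 1/(-4)^3 = -1/64.
The series is valid for |w/d| < 1, i.e. |z − z₀| < |d|.
Radius of convergence: R = |-3 − z₀| = |-4| = 4 (distance from z₀ to the singularity z = -3).

c_0 = -1/4, c_1 = 1/16, c_2 = -1/64; R = 4.


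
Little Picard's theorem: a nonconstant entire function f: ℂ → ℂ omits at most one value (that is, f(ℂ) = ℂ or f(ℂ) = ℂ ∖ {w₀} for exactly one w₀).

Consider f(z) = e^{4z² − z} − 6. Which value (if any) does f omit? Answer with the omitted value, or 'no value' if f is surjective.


Little Picard bounds the complement of f(ℂ) to at most one point.
The exponent g(z) = 4z² − z is a nonconstant polynomial, hence surjective onto ℂ. So e^{g(z)} takes every value in {e^w : w ∈ ℂ} = ℂ ∖ {0}. Adding -6 shifts the range to ℂ ∖ {-6}. f omits exactly -6.

Omitted value: -6.


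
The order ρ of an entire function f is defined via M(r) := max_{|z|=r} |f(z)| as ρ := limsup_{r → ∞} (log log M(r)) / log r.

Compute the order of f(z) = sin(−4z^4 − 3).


Write sin(w) = (e^{iw} ± e^{−iw})/(2 or 2i), so |sin(w)| ≤ e^{|w|}. With w = −4z^4 − 3, |w| ≤ 4r^4 + 3 on |z|=r, giving M(r) ≤ e^{4r^4 + 3} and ρ ≤ 4. For the lower bound, choose z on |z|=r with -4z^4 purely imaginary of modulus 4r^4; then |sin(−4z^4 − 3)| grows like e^{4r^4}/2, so ρ ≥ 4. Hence ρ = 4.
Therefore ρ = 4.

Order ρ = 4.


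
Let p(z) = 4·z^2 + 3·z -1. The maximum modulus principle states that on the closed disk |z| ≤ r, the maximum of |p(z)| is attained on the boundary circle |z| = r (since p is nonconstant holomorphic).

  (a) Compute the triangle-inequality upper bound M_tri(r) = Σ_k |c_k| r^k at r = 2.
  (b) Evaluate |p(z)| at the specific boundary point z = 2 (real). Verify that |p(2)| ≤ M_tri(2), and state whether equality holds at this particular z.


Coefficients: c_0 = -1, c_1 = 3, c_2 = 4. Radius r = 2.
Part (a). Triangle bound: M_tri(r) = Σ_k |c_k| r^k
  = |-1|·2^0 + |3|·2^1 + |4|·2^2
  = 1 + 6 + 16 = 23.
This bounds M(r) := max_{|z|=r} |p(z)| from above; equality holds iff all terms c_k z^k can be made to align in phase at a single z on |z|=r.
Part (b). At z = 2 (real, on the circle |z| = r):
  p(2) = (-1)·2^0 + (3)·2^1 + (4)·2^2 = 21.
  |p(2)| = 21.
Check: |p(2)| = 21 ≤ 23 = M_tri(2). ✓ Equality does not hold at z = 2 (the coefficients have mixed signs, so the terms do not all align in phase there).

M_tri(2) = 23; |p(2)| = 21; equality at z=2: no.


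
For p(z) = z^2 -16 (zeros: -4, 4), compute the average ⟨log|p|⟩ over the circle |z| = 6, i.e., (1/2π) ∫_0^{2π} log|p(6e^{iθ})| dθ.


Zeros: -4, 4; r = 6.
Inside |z| < r: -4, 4. Outside (|z| ≥ r): ∅.
p(0) = -16, so log|p(0)| = log(16) = 2.7726.
Apply Jensen: I(r) = log|p(0)| + Σ_k log(r/|z_k|), summed over zeros inside |z| < r.
  log(r/|z_k|) for z_k = -4: log(6/4) = 0.4055
  log(r/|z_k|) for z_k = 4: log(6/4) = 0.4055
Sum over inside zeros: 0.8109.
I(r) = log|p(0)| + (inside sum) = 2.7726 + 0.8109 = 3.5835.
Closed form (all zeros inside, monic): I(r) = n·log(r) = 2·log(6) = 3.5835. ✓

I(r) ≈ 3.5835.


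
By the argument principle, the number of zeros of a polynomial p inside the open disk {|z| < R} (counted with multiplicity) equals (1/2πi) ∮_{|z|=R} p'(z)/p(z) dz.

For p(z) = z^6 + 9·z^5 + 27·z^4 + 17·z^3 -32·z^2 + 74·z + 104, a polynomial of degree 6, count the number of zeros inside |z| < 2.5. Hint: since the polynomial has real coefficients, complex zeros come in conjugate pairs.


The zeros of p are: -1, (1 + 1i), (1 - 1i), -4, (-3 + 2i), (-3 - 2i).
Their magnitudes are: 1, 1.414, 1.414, 4, 3.606, 3.606.
Zeros with |z| < R = 2.5: -1, (1 + 1i), (1 - 1i).
Count = 3.
By the argument principle, (1/2πi) ∮_{|z|=R} p'(z)/p(z) dz equals exactly this count.

Number of zeros inside |z| < 2.5: 3.


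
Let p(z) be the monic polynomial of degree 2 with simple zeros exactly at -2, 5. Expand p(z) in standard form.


The polynomial is p(z) = ∏_{α ∈ S} (z − α), where S = {-2, 5}.
Expanding the product yields: p(z) = z^2 -3·z -10.
The resulting polynomial has degree 2 and real coefficients as required.

p(z) = z^2 -3·z -10.


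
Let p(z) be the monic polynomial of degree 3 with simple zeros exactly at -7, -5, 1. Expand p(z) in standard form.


The polynomial is p(z) = ∏_{α ∈ S} (z − α), where S = {-7, -5, 1}.
Expanding the product yields: p(z) = z^3 + 11·z^2 + 23·z -35.
The resulting polynomial has degree 3 and real coefficients as required.

p(z) = z^3 + 11·z^2 + 23·z -35.


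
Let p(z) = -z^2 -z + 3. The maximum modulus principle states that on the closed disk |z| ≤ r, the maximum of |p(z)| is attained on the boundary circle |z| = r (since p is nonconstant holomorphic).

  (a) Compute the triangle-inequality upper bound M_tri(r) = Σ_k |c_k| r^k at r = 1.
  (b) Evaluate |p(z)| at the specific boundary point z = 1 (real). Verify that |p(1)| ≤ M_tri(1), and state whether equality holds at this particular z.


Coefficients: c_0 = 3, c_1 = -1, c_2 = -1. Radius r = 1.
Part (a). Triangle bound: M_tri(r) = Σ_k |c_k| r^k
  = |3|·1^0 + |-1|·1^1 + |-1|·1^2
  = 3 + 1 + 1 = 5.
This bounds M(r) := max_{|z|=r} |p(z)| from above; equality holds iff all terms c_k z^k can be made to align in phase at a single z on |z|=r.
Part (b). At z = 1 (real, on the circle |z| = r):
  p(1) = (3)·1^0 + (-1)·1^1 + (-1)·1^2 = 1.
  |p(1)| = 1.
Check: |p(1)| = 1 ≤ 5 = M_tri(1). ✓ Equality does not hold at z = 1 (the coefficients have mixed signs, so the terms do not all align in phase there).

M_tri(1) = 5; |p(1)| = 1; equality at z=1: no.


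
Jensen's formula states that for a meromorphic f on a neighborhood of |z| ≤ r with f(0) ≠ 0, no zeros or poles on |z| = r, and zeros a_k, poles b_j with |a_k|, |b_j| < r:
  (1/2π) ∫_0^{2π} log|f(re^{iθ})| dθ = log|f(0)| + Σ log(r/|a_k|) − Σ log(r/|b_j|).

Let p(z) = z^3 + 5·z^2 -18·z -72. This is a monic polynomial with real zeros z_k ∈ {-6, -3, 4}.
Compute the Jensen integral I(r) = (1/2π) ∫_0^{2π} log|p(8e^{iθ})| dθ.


Zeros: -6, -3, 4; r = 8.
Inside |z| < r: -6, -3, 4. Outside (|z| ≥ r): ∅.
p(0) = -72, so log|p(0)| = log(72) = 4.2767.
Apply Jensen: I(r) = log|p(0)| + Σ_k log(r/|z_k|), summed over zeros inside |z| < r.
  log(r/|z_k|) for z_k = -6: log(8/6) = 0.2877
  log(r/|z_k|) for z_k = -3: log(8/3) = 0.9808
  log(r/|z_k|) for z_k = 4: log(8/4) = 0.6931
Sum over inside zeros: 1.9617.
I(r) = log|p(0)| + (inside sum) = 4.2767 + 1.9617 = 6.2383.
Closed form (all zeros inside, monic): I(r) = n·log(r) = 3·log(8) = 6.2383. ✓

I(r) ≈ 6.2383.


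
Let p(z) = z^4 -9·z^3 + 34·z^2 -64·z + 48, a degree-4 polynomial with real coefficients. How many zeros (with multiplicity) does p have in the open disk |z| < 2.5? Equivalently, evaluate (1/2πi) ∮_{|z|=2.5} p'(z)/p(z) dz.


The zeros of p are: 2, (2 + 2i), (2 - 2i), 3.
Their magnitudes are: 2, 2.828, 2.828, 3.
Zeros with |z| < R = 2.5: 2.
Count = 1.
By the argument principle, (1/2πi) ∮_{|z|=R} p'(z)/p(z) dz equals exactly this count.

Number of zeros inside |z| < 2.5: 1.


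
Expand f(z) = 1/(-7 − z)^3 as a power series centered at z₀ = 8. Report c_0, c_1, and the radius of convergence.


Let w = z − z₀, so z = z₀ + w.
Then -7 − z = -7 − (z₀ + w) = (-7 − z₀) − w = -15 − w.
f(z) = 1/(-15 − w)^3 = (1/(-15)^3) · (1 − w/(-15))^{−3}.
By the binomial series (1−u)^{−3} = Σ_{n≥0} C(n+2, 2) u^n for |u|<1, with u = w/(-15):
  c_n = C(n+2, 2) / (-15)^(n+3).
  c_0 = 1/(-15)^3 = -1/3375.
  c_1 = 3/(-15)^4 = 1/16875.
The series is valid for |w/d| < 1, i.e. |z − z₀| < |d|.
Radius of convergence: R = |-7 − z₀| = |-15| = 15 (distance from z₀ to the singularity z = -7).

c_0 = -1/3375, c_1 = 1/16875; R = 15.


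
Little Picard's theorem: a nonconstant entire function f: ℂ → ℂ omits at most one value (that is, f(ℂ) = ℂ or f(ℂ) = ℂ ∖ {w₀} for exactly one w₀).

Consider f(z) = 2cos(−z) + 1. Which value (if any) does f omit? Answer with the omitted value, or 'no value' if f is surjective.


Little Picard bounds the complement of f(ℂ) to at most one point.
cos is entire and surjective onto ℂ: for every w ∈ ℂ, cos(ζ) = w has a solution ζ ∈ ℂ (e.g., via the complex inverse arccos). With ζ = −z this gives z = ζ/(-1). Then 2·cos(−z) takes every value in 2·ℂ = ℂ, and adding 1 is a bijection of ℂ. So f is surjective and omits no value. (Note: only on the real line is cos bounded by [−1, 1].)

Omitted value: no value.


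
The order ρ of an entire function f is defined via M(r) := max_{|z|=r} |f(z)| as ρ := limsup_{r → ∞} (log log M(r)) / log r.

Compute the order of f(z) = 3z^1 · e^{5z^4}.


M(r) = max_{|z|=r} |3|·|z|^1·|e^{5z^4}| = 3·r^1 · e^{5r^4} (the factors attain their maxima compatibly on |z|=r). Then log M(r) = log 3 + 1·log r + 5r^4, dominated by the last term, so log log M(r) ~ 4·log r. The polynomial factor 3z^1 contributes only a log r term and does not affect the order. ρ = 4.
Therefore ρ = 4.

Order ρ = 4.


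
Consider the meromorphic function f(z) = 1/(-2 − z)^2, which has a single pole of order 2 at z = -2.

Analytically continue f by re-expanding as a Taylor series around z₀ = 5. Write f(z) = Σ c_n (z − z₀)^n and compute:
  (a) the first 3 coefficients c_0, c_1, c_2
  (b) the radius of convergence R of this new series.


Let w = z − z₀, so z = z₀ + w.
Then -2 − z = -2 − (z₀ + w) = (-2 − z₀) − w = -7 − w.
f(z) = 1/(-7 − w)^2 = (1/(-7)^2) · (1 − w/(-7))^{−2}.
By the binomial series (1−u)^{−2} = Σ_{n≥0} C(n+1, 1) u^n for |u|<1, with u = w/(-7):
  c_n = C(n+1, 1) / (-7)^(n+2).
  c_0 = 1/(-7)^2 = 1/49.
  c_1 = 2/(-7)^3 = -2/343.
  c_2 = 3/(-7)^4 = 3/2401.
The series is valid for |w/d| < 1, i.e. |z − z₀| < |d|.
Radius of convergence: R = |-2 − z₀| = |-7| = 7 (distance from z₀ to the singularity z = -2).

c_0 = 1/49, c_1 = -2/343, c_2 = 3/2401; R = 7.


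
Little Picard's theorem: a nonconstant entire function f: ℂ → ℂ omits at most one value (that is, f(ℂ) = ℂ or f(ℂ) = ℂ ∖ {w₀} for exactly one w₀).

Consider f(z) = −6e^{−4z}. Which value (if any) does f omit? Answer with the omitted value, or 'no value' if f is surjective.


Little Picard bounds the complement of f(ℂ) to at most one point.
e^{−4z} is never zero on ℂ, so -6·e^{−4z} takes every value in ℂ ∖ {0}. Adding 0 shifts the range to ℂ ∖ {0}. Thus f omits exactly the value 0.

Omitted value: 0.


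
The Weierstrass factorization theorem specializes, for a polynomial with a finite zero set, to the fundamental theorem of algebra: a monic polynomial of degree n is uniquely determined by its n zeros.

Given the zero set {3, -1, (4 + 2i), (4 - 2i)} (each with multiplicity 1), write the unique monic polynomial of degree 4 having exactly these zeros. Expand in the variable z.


The polynomial is p(z) = ∏_{α ∈ S} (z − α), where S = {3, -1, (4 + 2i), (4 - 2i)}.
Expanding the product yields: p(z) = z^4 -10·z^3 + 33·z^2 -16·z -60.
Note conjugate pairs combine to real quadratics: (z − (4+2i))(z − (4−2i)) = z² − 8z + 20.
The resulting polynomial has degree 4 and real coefficients as required.

p(z) = z^4 -10·z^3 + 33·z^2 -16·z -60.


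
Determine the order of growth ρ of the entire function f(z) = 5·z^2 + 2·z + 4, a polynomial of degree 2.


|f(z)| ≤ Σ|c_k|·r^k = O(r^2) as r → ∞. Polynomial growth is O(e^{r^ε}) for every ε > 0 (since r^2/e^{r^ε} → 0), so ρ ≤ ε for all ε > 0, i.e. ρ = 0. Every nonconstant polynomial has order 0.
Therefore ρ = 0.

Order ρ = 0.


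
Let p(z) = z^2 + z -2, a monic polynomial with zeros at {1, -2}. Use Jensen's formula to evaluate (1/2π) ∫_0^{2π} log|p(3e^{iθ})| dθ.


Zeros: -2, 1; r = 3.
Inside |z| < r: -2, 1. Outside (|z| ≥ r): ∅.
p(0) = -2, so log|p(0)| = log(2) = 0.6931.
Apply Jensen: I(r) = log|p(0)| + Σ_k log(r/|z_k|), summed over zeros inside |z| < r.
  log(r/|z_k|) for z_k = 1: log(3/1) = 1.0986
  log(r/|z_k|) for z_k = -2: log(3/2) = 0.4055
Sum over inside zeros: 1.5041.
I(r) = log|p(0)| + (inside sum) = 0.6931 + 1.5041 = 2.1972.
Closed form (all zeros inside, monic): I(r) = n·log(r) = 2·log(3) = 2.1972. ✓

I(r) ≈ 2.1972.


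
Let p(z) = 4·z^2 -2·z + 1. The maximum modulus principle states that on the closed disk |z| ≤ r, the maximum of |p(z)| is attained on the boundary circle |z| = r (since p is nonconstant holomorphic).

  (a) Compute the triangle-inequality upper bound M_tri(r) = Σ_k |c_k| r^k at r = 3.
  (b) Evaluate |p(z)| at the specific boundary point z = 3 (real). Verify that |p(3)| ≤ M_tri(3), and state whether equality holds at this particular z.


Coefficients: c_0 = 1, c_1 = -2, c_2 = 4. Radius r = 3.
Part (a). Triangle bound: M_tri(r) = Σ_k |c_k| r^k
  = |1|·3^0 + |-2|·3^1 + |4|·3^2
  = 1 + 6 + 36 = 43.
This bounds M(r) := max_{|z|=r} |p(z)| from above; equality holds iff all terms c_k z^k can be made to align in phase at a single z on |z|=r.
Part (b). At z = 3 (real, on the circle |z| = r):
  p(3) = (1)·3^0 + (-2)·3^1 + (4)·3^2 = 31.
  |p(3)| = 31.
Check: |p(3)| = 31 ≤ 43 = M_tri(3). ✓ Equality does not hold at z = 3 (the coefficients have mixed signs, so the terms do not all align in phase there).

M_tri(3) = 43; |p(3)| = 31; equality at z=3: no.


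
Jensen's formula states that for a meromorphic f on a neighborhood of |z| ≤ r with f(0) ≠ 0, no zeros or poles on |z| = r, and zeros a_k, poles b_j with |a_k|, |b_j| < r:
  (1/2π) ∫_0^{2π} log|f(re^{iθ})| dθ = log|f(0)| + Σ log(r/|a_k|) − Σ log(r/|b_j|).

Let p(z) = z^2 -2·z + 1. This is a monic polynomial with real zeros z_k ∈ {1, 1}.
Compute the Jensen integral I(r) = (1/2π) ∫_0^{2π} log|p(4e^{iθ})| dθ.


Zeros: 1, 1; r = 4.
Inside |z| < r: 1, 1. Outside (|z| ≥ r): ∅.
p(0) = 1, so log|p(0)| = log(1) = 0.0000.
Apply Jensen: I(r) = log|p(0)| + Σ_k log(r/|z_k|), summed over zeros inside |z| < r.
  log(r/|z_k|) for z_k = 1: log(4/1) = 1.3863
  log(r/|z_k|) for z_k = 1: log(4/1) = 1.3863
Sum over inside zeros: 2.7726.
I(r) = log|p(0)| + (inside sum) = 0.0000 + 2.7726 = 2.7726.
Closed form (all zeros inside, monic): I(r) = n·log(r) = 2·log(4) = 2.7726. ✓

I(r) ≈ 2.7726.


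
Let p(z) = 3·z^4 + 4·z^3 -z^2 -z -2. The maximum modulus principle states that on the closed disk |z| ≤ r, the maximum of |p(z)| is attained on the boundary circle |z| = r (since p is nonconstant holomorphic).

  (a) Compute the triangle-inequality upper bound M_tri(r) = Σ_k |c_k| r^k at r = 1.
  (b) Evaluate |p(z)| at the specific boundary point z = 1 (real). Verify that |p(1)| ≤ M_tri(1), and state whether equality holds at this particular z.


Coefficients: c_0 = -2, c_1 = -1, c_2 = -1, c_3 = 4, c_4 = 3. Radius r = 1.
Part (a). Triangle bound: M_tri(r) = Σ_k |c_k| r^k
  = |-2|·1^0 + |-1|·1^1 + |-1|·1^2 + |4|·1^3 + |3|·1^4
  = 2 + 1 + 1 + 4 + 3 = 11.
This bounds M(r) := max_{|z|=r} |p(z)| from above; equality holds iff all terms c_k z^k can be made to align in phase at a single z on |z|=r.
Part (b). At z = 1 (real, on the circle |z| = r):
  p(1) = (-2)·1^0 + (-1)·1^1 + (-1)·1^2 + (4)·1^3 + (3)·1^4 = 3.
  |p(1)| = 3.
Check: |p(1)| = 3 ≤ 11 = M_tri(1). ✓ Equality does not hold at z = 1 (the coefficients have mixed signs, so the terms do not all align in phase there).

M_tri(1) = 11; |p(1)| = 3; equality at z=1: no.


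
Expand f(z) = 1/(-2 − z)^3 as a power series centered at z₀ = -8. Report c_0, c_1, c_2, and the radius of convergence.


Let w = z − z₀, so z = z₀ + w.
Then -2 − z = -2 − (z₀ + w) = (-2 − z₀) − w = 6 − w.
f(z) = 1/(6 − w)^3 = (1/(6)^3) · (1 − w/(6))^{−3}.
By the binomial series (1−u)^{−3} = Σ_{n≥0} C(n+2, 2) u^n for |u|<1, with u = w/(6):
  c_n = C(n+2, 2) / (6)^(n+3).
  c_0 = 1/(6)^3 = 1/216.
  c_1 = 3/(6)^4 = 1/432.
  c_2 = 6/(6)^5 = 1/1296.
The series is valid for |w/d| < 1, i.e. |z − z₀| < |d|.
Radius of convergence: R = |-2 − z₀| = |6| = 6 (distance from z₀ to the singularity z = -2).

c_0 = 1/216, c_1 = 1/432, c_2 = 1/1296; R = 6.


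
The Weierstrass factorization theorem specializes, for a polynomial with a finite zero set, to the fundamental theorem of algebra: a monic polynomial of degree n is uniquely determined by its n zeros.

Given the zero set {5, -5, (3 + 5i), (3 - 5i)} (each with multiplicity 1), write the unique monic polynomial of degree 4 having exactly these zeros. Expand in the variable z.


The polynomial is p(z) = ∏_{α ∈ S} (z − α), where S = {5, -5, (3 + 5i), (3 - 5i)}.
Expanding the product yields: p(z) = z^4 -6·z^3 + 9·z^2 + 150·z -850.
Note conjugate pairs combine to real quadratics: (z − (3+5i))(z − (3−5i)) = z² − 6z + 34.
The resulting polynomial has degree 4 and real coefficients as required.

p(z) = z^4 -6·z^3 + 9·z^2 + 150·z -850.


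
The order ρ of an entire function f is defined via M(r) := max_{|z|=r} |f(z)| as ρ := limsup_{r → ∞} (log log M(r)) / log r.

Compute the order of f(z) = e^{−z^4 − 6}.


|e^{−z^4 − 6}| = e^{Re(-1·z^4) + -6} ≤ e^{1|z|^4 + -6} = e^{1r^4 + -6} on |z| = r, so ρ ≤ 4. Choosing z on |z|=r so that -1·z^4 is real positive (always possible by picking arg z appropriately) gives |f(z)| = e^{1r^4 + -6}, matching the bound. The additive constant -6 does not affect log log M(r) ~ 4·log r. Hence ρ = 4.
Therefore ρ = 4.

Order ρ = 4.


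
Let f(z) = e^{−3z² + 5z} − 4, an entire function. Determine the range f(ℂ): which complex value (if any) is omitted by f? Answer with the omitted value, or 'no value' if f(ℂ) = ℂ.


Little Picard bounds the complement of f(ℂ) to at most one point.
The exponent g(z) = −3z² + 5z is a nonconstant polynomial, hence surjective onto ℂ. So e^{g(z)} takes every value in {e^w : w ∈ ℂ} = ℂ ∖ {0}. Adding -4 shifts the range to ℂ ∖ {-4}. f omits exactly -4.

Omitted value: -4.


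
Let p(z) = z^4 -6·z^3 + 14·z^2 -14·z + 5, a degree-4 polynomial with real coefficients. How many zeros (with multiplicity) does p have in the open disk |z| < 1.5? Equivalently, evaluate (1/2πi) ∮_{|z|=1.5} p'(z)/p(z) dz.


The zeros of p are: 1, (2 + 1i), (2 - 1i), 1.
Their magnitudes are: 1, 2.236, 2.236, 1.
Zeros with |z| < R = 1.5: 1, 1.
Count = 2.
By the argument principle, (1/2πi) ∮_{|z|=R} p'(z)/p(z) dz equals exactly this count.

Number of zeros inside |z| < 1.5: 2.


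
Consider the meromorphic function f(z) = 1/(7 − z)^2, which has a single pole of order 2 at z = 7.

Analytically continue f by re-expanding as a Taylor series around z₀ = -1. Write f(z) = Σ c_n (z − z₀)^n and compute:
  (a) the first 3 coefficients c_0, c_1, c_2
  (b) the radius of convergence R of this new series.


Let w = z − z₀, so z = z₀ + w.
Then 7 − z = 7 − (z₀ + w) = (7 − z₀) − w = 8 − w.
f(z) = 1/(8 − w)^2 = (1/(8)^2) · (1 − w/(8))^{−2}.
By the binomial series (1−u)^{−2} = Σ_{n≥0} C(n+1, 1) u^n for |u|<1, with u = w/(8):
  c_n = C(n+1, 1) / (8)^(n+2).
  c_0 = 1/(8)^2 = 1/64.
  c_1 = 2/(8)^3 = 1/256.
  c_2 = 3/(8)^4 = 3/4096.
The series is valid for |w/d| < 1, i.e. |z − z₀| < |d|.
Radius of convergence: R = |7 − z₀| = |8| = 8 (distance from z₀ to the singularity z = 7).

c_0 = 1/64, c_1 = 1/256, c_2 = 3/4096; R = 8.


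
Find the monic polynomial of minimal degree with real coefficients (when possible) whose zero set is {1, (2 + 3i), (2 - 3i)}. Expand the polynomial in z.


The polynomial is p(z) = ∏_{α ∈ S} (z − α), where S = {1, (2 + 3i), (2 - 3i)}.
Expanding the product yields: p(z) = z^3 -5·z^2 + 17·z -13.
Note conjugate pairs combine to real quadratics: (z − (2+3i))(z − (2−3i)) = z² − 4z + 13.
The resulting polynomial has degree 3 and real coefficients as required.

p(z) = z^3 -5·z^2 + 17·z -13.


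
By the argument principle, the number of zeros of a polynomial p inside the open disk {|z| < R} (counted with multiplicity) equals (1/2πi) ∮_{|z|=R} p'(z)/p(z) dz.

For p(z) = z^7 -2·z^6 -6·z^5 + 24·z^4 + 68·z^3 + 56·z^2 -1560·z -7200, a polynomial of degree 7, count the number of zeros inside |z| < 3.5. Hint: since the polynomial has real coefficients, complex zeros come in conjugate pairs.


The zeros of p are: (3 + 3i), (3 - 3i), (-1 + 3i), (-1 - 3i), 4, (-3 + 1i), (-3 - 1i).
Their magnitudes are: 4.243, 4.243, 3.162, 3.162, 4, 3.162, 3.162.
Zeros with |z| < R = 3.5: (-1 + 3i), (-1 - 3i), (-3 + 1i), (-3 - 1i).
Count = 4.
By the argument principle, (1/2πi) ∮_{|z|=R} p'(z)/p(z) dz equals exactly this count.

Number of zeros inside |z| < 3.5: 4.


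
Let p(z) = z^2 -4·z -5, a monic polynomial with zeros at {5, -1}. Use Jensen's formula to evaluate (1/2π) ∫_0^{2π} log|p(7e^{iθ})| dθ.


Zeros: -1, 5; r = 7.
Inside |z| < r: -1, 5. Outside (|z| ≥ r): ∅.
p(0) = -5, so log|p(0)| = log(5) = 1.6094.
Apply Jensen: I(r) = log|p(0)| + Σ_k log(r/|z_k|), summed over zeros inside |z| < r.
  log(r/|z_k|) for z_k = 5: log(7/5) = 0.3365
  log(r/|z_k|) for z_k = -1: log(7/1) = 1.9459
Sum over inside zeros: 2.2824.
I(r) = log|p(0)| + (inside sum) = 1.6094 + 2.2824 = 3.8918.
Closed form (all zeros inside, monic): I(r) = n·log(r) = 2·log(7) = 3.8918. ✓

I(r) ≈ 3.8918.


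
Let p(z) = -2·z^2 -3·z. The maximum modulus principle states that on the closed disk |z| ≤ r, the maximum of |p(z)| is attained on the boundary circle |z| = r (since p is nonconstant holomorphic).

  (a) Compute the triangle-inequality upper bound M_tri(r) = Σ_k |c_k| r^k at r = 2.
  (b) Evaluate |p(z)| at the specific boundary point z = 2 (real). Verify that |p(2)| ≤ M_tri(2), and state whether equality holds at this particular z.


Coefficients: c_0 = 0, c_1 = -3, c_2 = -2. Radius r = 2.
Part (a). Triangle bound: M_tri(r) = Σ_k |c_k| r^k
  = |0|·2^0 + |-3|·2^1 + |-2|·2^2
  = 0 + 6 + 8 = 14.
This bounds M(r) := max_{|z|=r} |p(z)| from above; equality holds iff all terms c_k z^k can be made to align in phase at a single z on |z|=r.
Part (b). At z = 2 (real, on the circle |z| = r):
  p(2) = (0)·2^0 + (-3)·2^1 + (-2)·2^2 = -14.
  |p(2)| = 14.
Since all nonzero coefficients share the same sign, |p(2)| = 14 = M_tri(2); the triangle bound is attained at z = 2, so in fact M(r) = 14.

M_tri(2) = 14; |p(2)| = 14; equality at z=2: yes.


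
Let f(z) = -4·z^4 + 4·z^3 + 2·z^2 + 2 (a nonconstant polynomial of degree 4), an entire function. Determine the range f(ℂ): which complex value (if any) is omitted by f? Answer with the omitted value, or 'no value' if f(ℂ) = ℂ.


Little Picard bounds the complement of f(ℂ) to at most one point.
For every w ∈ ℂ, the equation p(z) − w = 0 is a nonconstant polynomial in z and hence has at least one root by the fundamental theorem of algebra. So p is surjective onto ℂ, omitting no value.

Omitted value: no value.


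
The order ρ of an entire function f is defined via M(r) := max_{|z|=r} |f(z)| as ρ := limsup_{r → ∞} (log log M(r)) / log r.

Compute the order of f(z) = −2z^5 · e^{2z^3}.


M(r) = max_{|z|=r} |-2|·|z|^5·|e^{2z^3}| = 2·r^5 · e^{2r^3} (the factors attain their maxima compatibly on |z|=r). Then log M(r) = log 2 + 5·log r + 2r^3, dominated by the last term, so log log M(r) ~ 3·log r. The polynomial factor -2z^5 contributes only a log r term and does not affect the order. ρ = 3.
Therefore ρ = 3.

Order ρ = 3.


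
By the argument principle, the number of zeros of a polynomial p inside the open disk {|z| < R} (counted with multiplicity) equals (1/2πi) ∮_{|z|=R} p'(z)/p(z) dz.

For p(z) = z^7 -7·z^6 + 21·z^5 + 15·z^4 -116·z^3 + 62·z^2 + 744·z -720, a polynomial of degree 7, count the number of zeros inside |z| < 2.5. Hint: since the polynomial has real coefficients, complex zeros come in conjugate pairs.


The zeros of p are: 1, (-2 + 1i), (-2 - 1i), (2 + 2i), (2 - 2i), (3 + 3i), (3 - 3i).
Their magnitudes are: 1, 2.236, 2.236, 2.828, 2.828, 4.243, 4.243.
Zeros with |z| < R = 2.5: 1, (-2 + 1i), (-2 - 1i).
Count = 3.
By the argument principle, (1/2πi) ∮_{|z|=R} p'(z)/p(z) dz equals exactly this count.

Number of zeros inside |z| < 2.5: 3.


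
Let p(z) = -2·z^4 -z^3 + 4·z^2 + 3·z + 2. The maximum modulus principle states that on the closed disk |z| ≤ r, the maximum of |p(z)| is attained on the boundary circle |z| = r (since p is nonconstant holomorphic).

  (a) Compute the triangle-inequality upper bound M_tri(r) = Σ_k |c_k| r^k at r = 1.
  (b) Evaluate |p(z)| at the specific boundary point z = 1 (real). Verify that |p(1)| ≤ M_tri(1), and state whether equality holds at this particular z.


Coefficients: c_0 = 2, c_1 = 3, c_2 = 4, c_3 = -1, c_4 = -2. Radius r = 1.
Part (a). Triangle bound: M_tri(r) = Σ_k |c_k| r^k
  = |2|·1^0 + |3|·1^1 + |4|·1^2 + |-1|·1^3 + |-2|·1^4
  = 2 + 3 + 4 + 1 + 2 = 12.
This bounds M(r) := max_{|z|=r} |p(z)| from above; equality holds iff all terms c_k z^k can be made to align in phase at a single z on |z|=r.
Part (b). At z = 1 (real, on the circle |z| = r):
  p(1) = (2)·1^0 + (3)·1^1 + (4)·1^2 + (-1)·1^3 + (-2)·1^4 = 6.
  |p(1)| = 6.
Check: |p(1)| = 6 ≤ 12 = M_tri(1). ✓ Equality does not hold at z = 1 (the coefficients have mixed signs, so the terms do not all align in phase there).

M_tri(1) = 12; |p(1)| = 6; equality at z=1: no.


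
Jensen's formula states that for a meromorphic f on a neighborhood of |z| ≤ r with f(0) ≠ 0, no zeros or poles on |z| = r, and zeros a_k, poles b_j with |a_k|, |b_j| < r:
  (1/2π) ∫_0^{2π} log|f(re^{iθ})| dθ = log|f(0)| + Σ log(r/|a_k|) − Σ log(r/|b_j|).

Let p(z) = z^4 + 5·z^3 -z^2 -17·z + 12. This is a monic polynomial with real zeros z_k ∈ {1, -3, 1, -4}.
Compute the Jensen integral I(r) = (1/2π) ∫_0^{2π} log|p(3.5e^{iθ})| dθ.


Zeros: -4, -3, 1, 1; r = 3.5.
Inside |z| < r: -3, 1, 1. Outside (|z| ≥ r): -4.
p(0) = 12, so log|p(0)| = log(12) = 2.4849.
Apply Jensen: I(r) = log|p(0)| + Σ_k log(r/|z_k|), summed over zeros inside |z| < r.
  log(r/|z_k|) for z_k = 1: log(3.5/1) = 1.2528
  log(r/|z_k|) for z_k = -3: log(3.5/3) = 0.1542
  log(r/|z_k|) for z_k = 1: log(3.5/1) = 1.2528
  Outside zeros (-4) contribute nothing to the Jensen sum.
Sum over inside zeros: 2.6597.
I(r) = log|p(0)| + (inside sum) = 2.4849 + 2.6597 = 5.1446.
Note: since some zeros are outside |z| ≤ r, the simplified n·log(r) form does NOT apply — only the inside zeros contribute.

I(r) ≈ 5.1446.


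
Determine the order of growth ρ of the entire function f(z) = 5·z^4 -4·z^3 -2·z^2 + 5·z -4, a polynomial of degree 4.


|f(z)| ≤ Σ|c_k|·r^k = O(r^4) as r → ∞. Polynomial growth is O(e^{r^ε}) for every ε > 0 (since r^4/e^{r^ε} → 0), so ρ ≤ ε for all ε > 0, i.e. ρ = 0. Every nonconstant polynomial has order 0.
Therefore ρ = 0.

Order ρ = 0.


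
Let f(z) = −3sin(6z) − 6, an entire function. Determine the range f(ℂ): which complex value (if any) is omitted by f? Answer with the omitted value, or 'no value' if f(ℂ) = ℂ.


Little Picard bounds the complement of f(ℂ) to at most one point.
sin is entire and surjective onto ℂ: for every w ∈ ℂ, sin(ζ) = w has a solution ζ ∈ ℂ (e.g., via the complex inverse arcsin). With ζ = 6z this gives z = ζ/(6). Then -3·sin(6z) takes every value in -3·ℂ = ℂ, and adding -6 is a bijection of ℂ. So f is surjective and omits no value. (Note: only on the real line is sin bounded by [−1, 1].)

Omitted value: no value.


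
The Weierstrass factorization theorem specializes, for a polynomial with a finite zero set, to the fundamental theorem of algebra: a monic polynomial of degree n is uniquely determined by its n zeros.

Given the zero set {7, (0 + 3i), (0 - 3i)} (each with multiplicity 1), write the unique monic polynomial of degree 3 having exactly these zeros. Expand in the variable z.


The polynomial is p(z) = ∏_{α ∈ S} (z − α), where S = {7, (0 + 3i), (0 - 3i)}.
Expanding the product yields: p(z) = z^3 -7·z^2 + 9·z -63.
Note conjugate pairs combine to real quadratics: (z − (0+3i))(z − (0−3i)) = z² + 9.
The resulting polynomial has degree 3 and real coefficients as required.

p(z) = z^3 -7·z^2 + 9·z -63.


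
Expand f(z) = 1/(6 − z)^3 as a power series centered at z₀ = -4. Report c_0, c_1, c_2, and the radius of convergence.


Let w = z − z₀, so z = z₀ + w.
Then 6 − z = 6 − (z₀ + w) = (6 − z₀) − w = 10 − w.
f(z) = 1/(10 − w)^3 = (1/(10)^3) · (1 − w/(10))^{−3}.
By the binomial series (1−u)^{−3} = Σ_{n≥0} C(n+2, 2) u^n for |u|<1, with u = w/(10):
  c_n = C(n+2, 2) / (10)^(n+3).
  c_0 = 1/(10)^3 = 1/1000.
  c_1 = 3/(10)^4 = 3/10000.
  c_2 = 6/(10)^5 = 3/50000.
The series is valid for |w/d| < 1, i.e. |z − z₀| < |d|.
Radius of convergence: R = |6 − z₀| = |10| = 10 (distance from z₀ to the singularity z = 6).

c_0 = 1/1000, c_1 = 3/10000, c_2 = 3/50000; R = 10.
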